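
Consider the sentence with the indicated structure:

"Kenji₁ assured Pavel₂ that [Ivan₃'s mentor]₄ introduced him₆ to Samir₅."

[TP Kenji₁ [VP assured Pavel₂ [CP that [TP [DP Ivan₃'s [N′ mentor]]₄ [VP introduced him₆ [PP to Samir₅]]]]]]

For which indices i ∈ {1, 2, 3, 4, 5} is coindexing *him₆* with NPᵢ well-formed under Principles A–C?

{1, 2, 3}

*him* is a pronoun, so Principle B applies: it must be free in its binding domain.
Binding domain of *him₆*: the embedded TP, whose subject is [Ivan₃'s mentor]₄.
*Kenji₁* c-commands the pronoun but from outside its binding domain, and is not c-commanded by it → coindexation permitted.
*Pavel₂* c-commands the pronoun but from outside its binding domain, and is not c-commanded by it → coindexation permitted.
*Ivan₃* and the pronoun do not c-command one another → neither Principle B nor Principle C is at stake; coindexation permitted.
*[Ivan₃'s mentor]₄* c-commands the pronoun within its binding domain → coindexation would violate Principle B.
*Samir₅*: the pronoun c-commands this R-expression → coindexation would violate Principle C on *Samir₅*.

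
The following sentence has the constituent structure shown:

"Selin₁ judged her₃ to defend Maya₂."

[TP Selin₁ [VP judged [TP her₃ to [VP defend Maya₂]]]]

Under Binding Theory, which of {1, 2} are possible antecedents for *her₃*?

*her* is a pronoun, so Principle B applies: it must be free in its binding domain.
Binding domain of *her₃*: the matrix TP, whose subject is Selin₁.
*Selin₁* c-commands the pronoun within its binding domain → coindexation would violate Principle B.
*Maya₂*: the pronoun c-commands this R-expression → coindexation would violate Principle C on *Maya₂*.

none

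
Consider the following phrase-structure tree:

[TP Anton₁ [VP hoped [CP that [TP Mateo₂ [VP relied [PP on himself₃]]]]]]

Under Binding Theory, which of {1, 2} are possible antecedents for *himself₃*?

{2}

*himself* is an anaphor, so Principle A applies: it must be bound in its binding domain.
Binding domain of *himself₃*: the embedded TP, whose subject is Mateo₂.
*Anton₁* c-commands the anaphor but is outside its binding domain → cannot satisfy Principle A.
*Mateo₂* c-commands the anaphor within its binding domain → licit binder.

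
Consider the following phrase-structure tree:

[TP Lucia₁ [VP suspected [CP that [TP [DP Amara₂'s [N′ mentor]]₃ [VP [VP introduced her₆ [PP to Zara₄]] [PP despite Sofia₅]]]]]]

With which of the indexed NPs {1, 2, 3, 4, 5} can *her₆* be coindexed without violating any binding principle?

{1, 2, 5}

*her* is a pronoun, so Principle B applies: it must be free in its binding domain.
Binding domain of *her₆*: the embedded TP, whose subject is [Amara₂'s mentor]₃.
*Lucia₁* c-commands the pronoun but from outside its binding domain, and is not c-commanded by it → coindexation permitted.
*Amara₂* and the pronoun do not c-command one another → neither Principle B nor Principle C is at stake; coindexation permitted.
*[Amara₂'s mentor]₃* c-commands the pronoun within its binding domain → coindexation would violate Principle B.
*Zara₄*: the pronoun c-commands this R-expression → coindexation would violate Principle C on *Zara₄*.
*Sofia₅* and the pronoun do not c-command one another → neither Principle B nor Principle C is at stake; coindexation permitted.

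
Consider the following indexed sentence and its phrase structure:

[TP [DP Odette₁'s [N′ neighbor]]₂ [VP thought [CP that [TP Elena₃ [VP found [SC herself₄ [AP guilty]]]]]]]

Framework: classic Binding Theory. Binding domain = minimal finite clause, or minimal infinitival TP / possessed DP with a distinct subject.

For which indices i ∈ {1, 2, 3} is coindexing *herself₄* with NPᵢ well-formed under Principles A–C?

{3}

*herself* is an anaphor, so Principle A applies: it must be bound in its binding domain.
Binding domain of *herself₄*: the embedded TP, whose subject is Elena₃.
*Odette₁* does not c-command the anaphor → cannot bind it.
*[Odette₁'s neighbor]₂* c-commands the anaphor but is outside its binding domain → cannot satisfy Principle A.
*Elena₃* c-commands the anaphor within its binding domain → licit binder.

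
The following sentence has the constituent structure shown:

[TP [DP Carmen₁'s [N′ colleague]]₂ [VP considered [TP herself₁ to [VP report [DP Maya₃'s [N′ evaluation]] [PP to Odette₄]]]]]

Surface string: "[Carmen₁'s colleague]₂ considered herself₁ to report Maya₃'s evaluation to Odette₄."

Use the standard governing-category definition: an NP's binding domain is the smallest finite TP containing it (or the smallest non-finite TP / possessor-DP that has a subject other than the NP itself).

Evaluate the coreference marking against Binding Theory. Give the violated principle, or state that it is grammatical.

The two coindexed NPs are *Carmen₁* and *herself₁*.
*herself₁* is an anaphor. Principle A requires it to be bound within its binding domain — the matrix TP, whose subject is [Carmen₁'s colleague]₂.
Within that domain it is c-commanded by *[Carmen₁'s colleague]₂*, which does not share its index.
*Carmen₁* does not c-command the anaphor at all.
The anaphor is unbound in its domain → Principle A violation.

Principle A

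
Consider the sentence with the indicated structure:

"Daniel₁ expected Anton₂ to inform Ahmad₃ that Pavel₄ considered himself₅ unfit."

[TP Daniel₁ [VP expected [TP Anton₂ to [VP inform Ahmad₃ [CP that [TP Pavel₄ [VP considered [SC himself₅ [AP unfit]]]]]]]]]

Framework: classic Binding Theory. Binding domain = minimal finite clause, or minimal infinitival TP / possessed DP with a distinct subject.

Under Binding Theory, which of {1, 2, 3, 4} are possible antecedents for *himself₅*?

{4}

*himself* is an anaphor, so Principle A applies: it must be bound in its binding domain.
Binding domain of *himself₅*: the embedded TP, whose subject is Pavel₄.
*Daniel₁* c-commands the anaphor but is outside its binding domain → cannot satisfy Principle A.
*Anton₂* c-commands the anaphor but is outside its binding domain → cannot satisfy Principle A.
*Ahmad₃* c-commands the anaphor but is outside its binding domain → cannot satisfy Principle A.
*Pavel₄* c-commands the anaphor within its binding domain → licit binder.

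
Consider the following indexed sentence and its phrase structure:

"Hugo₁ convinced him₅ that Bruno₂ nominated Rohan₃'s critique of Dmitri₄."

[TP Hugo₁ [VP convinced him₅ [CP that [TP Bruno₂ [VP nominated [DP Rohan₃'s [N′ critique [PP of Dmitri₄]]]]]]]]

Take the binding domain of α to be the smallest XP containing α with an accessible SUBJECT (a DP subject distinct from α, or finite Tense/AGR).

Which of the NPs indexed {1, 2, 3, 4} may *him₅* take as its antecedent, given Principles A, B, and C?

none

*him* is a pronoun, so Principle B applies: it must be free in its binding domain.
Binding domain of *him₅*: the matrix TP, whose subject is Hugo₁.
*Hugo₁* c-commands the pronoun within its binding domain → coindexation would violate Principle B.
*Bruno₂*: the pronoun c-commands this R-expression → coindexation would violate Principle C on *Bruno₂*.
*Rohan₃*: the pronoun c-commands this R-expression → coindexation would violate Principle C on *Rohan₃*.
*Dmitri₄*: the pronoun c-commands this R-expression → coindexation would violate Principle C on *Dmitri₄*.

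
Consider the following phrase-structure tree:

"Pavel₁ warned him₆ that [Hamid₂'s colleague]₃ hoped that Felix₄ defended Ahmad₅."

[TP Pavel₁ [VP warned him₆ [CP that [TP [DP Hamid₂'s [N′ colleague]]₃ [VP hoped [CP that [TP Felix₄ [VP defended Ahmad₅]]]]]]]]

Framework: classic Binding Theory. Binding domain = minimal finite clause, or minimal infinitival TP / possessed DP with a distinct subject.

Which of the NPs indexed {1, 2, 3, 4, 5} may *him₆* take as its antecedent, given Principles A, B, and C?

none

*him* is a pronoun, so Principle B applies: it must be free in its binding domain.
Binding domain of *him₆*: the matrix TP, whose subject is Pavel₁.
*Pavel₁* c-commands the pronoun within its binding domain → coindexation would violate Principle B.
*Hamid₂*: the pronoun c-commands this R-expression → coindexation would violate Principle C on *Hamid₂*.
*[Hamid₂'s colleague]₃*: the pronoun c-commands this R-expression → coindexation would violate Principle C on *[Hamid₂'s colleague]₃*.
*Felix₄*: the pronoun c-commands this R-expression → coindexation would violate Principle C on *Felix₄*.
*Ahmad₅*: the pronoun c-commands this R-expression → coindexation would violate Principle C on *Ahmad₅*.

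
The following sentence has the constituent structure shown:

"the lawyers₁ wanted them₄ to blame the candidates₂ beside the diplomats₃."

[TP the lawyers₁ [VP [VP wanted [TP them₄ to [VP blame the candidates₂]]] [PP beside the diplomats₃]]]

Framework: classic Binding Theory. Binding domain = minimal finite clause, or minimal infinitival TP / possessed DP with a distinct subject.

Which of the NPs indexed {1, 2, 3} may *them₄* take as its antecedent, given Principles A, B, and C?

{3}

*them* is a pronoun, so Principle B applies: it must be free in its binding domain.
Binding domain of *them₄*: the matrix TP, whose subject is the lawyers₁.
*the lawyers₁* c-commands the pronoun within its binding domain → coindexation would violate Principle B.
*the candidates₂*: the pronoun c-commands this R-expression → coindexation would violate Principle C on *the candidates₂*.
*the diplomats₃* and the pronoun do not c-command one another → neither Principle B nor Principle C is at stake; coindexation permitted.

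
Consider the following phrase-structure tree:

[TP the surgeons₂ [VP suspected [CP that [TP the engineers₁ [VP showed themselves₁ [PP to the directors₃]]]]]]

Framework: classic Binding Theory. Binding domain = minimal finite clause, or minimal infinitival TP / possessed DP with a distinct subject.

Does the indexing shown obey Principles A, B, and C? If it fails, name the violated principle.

grammatical

The two coindexed NPs are *the engineers₁* and *themselves₁*.
*themselves₁* is an anaphor; its binding domain is the embedded TP, whose subject is the engineers₁. *the engineers₁* c-commands it within that domain and shares its index, so Principle A is satisfied.
*the engineers₁* is an R-expression; *themselves₁* does not c-command it, and no other NP shares its index, so Principle C is satisfied.
All principles are respected.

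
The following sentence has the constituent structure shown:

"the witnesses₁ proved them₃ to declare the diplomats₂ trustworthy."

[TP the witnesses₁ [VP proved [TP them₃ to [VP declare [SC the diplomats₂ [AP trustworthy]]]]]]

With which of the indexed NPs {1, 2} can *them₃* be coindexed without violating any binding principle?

none

*them* is a pronoun, so Principle B applies: it must be free in its binding domain.
Binding domain of *them₃*: the matrix TP, whose subject is the witnesses₁.
*the witnesses₁* c-commands the pronoun within its binding domain → coindexation would violate Principle B.
*the diplomats₂*: the pronoun c-commands this R-expression → coindexation would violate Principle C on *the diplomats₂*.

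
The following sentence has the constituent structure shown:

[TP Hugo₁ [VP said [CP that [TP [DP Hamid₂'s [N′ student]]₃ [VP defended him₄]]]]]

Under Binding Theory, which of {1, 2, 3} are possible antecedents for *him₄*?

*him* is a pronoun, so Principle B applies: it must be free in its binding domain.
Binding domain of *him₄*: the embedded TP, whose subject is [Hamid₂'s student]₃.
*Hugo₁* c-commands the pronoun but from outside its binding domain, and is not c-commanded by it → coindexation permitted.
*Hamid₂* and the pronoun do not c-command one another → neither Principle B nor Principle C is at stake; coindexation permitted.
*[Hamid₂'s student]₃* c-commands the pronoun within its binding domain → coindexation would violate Principle B.

{1, 2}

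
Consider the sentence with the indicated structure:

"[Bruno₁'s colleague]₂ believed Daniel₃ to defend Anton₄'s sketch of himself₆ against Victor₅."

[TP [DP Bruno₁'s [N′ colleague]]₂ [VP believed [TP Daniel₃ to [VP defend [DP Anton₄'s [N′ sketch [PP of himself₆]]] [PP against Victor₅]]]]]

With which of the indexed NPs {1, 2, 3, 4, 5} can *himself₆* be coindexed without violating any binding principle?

{4}

*himself* is an anaphor, so Principle A applies: it must be bound in its binding domain.
Binding domain of *himself₆*: the possessed DP, whose subject is Anton₄.
*Bruno₁* does not c-command the anaphor → cannot bind it.
*[Bruno₁'s colleague]₂* c-commands the anaphor but is outside its binding domain → cannot satisfy Principle A.
*Daniel₃* c-commands the anaphor but is outside its binding domain → cannot satisfy Principle A.
*Anton₄* c-commands the anaphor within its binding domain → licit binder.
*Victor₅* does not c-command the anaphor → cannot bind it.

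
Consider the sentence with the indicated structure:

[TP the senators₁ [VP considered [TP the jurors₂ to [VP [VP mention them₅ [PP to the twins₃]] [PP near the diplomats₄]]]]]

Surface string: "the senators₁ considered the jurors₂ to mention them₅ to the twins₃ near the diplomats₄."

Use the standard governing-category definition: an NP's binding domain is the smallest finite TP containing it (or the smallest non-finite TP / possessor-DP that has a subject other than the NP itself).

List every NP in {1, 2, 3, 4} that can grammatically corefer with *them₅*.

*them* is a pronoun, so Principle B applies: it must be free in its binding domain.
Binding domain of *them₅*: the embedded TP, whose subject is the jurors₂.
*the senators₁* c-commands the pronoun but from outside its binding domain, and is not c-commanded by it → coindexation permitted.
*the jurors₂* c-commands the pronoun within its binding domain → coindexation would violate Principle B.
*the twins₃*: the pronoun c-commands this R-expression → coindexation would violate Principle C on *the twins₃*.
*the diplomats₄* and the pronoun do not c-command one another → neither Principle B nor Principle C is at stake; coindexation permitted.

{1, 4}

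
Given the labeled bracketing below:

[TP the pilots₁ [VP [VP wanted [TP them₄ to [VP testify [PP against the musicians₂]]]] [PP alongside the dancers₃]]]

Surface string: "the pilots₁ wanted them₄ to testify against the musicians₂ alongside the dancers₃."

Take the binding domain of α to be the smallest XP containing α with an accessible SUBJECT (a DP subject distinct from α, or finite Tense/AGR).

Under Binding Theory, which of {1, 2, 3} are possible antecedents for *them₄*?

{3}

*them* is a pronoun, so Principle B applies: it must be free in its binding domain.
Binding domain of *them₄*: the matrix TP, whose subject is the pilots₁.
*the pilots₁* c-commands the pronoun within its binding domain → coindexation would violate Principle B.
*the musicians₂*: the pronoun c-commands this R-expression → coindexation would violate Principle C on *the musicians₂*.
*the dancers₃* and the pronoun do not c-command one another → neither Principle B nor Principle C is at stake; coindexation permitted.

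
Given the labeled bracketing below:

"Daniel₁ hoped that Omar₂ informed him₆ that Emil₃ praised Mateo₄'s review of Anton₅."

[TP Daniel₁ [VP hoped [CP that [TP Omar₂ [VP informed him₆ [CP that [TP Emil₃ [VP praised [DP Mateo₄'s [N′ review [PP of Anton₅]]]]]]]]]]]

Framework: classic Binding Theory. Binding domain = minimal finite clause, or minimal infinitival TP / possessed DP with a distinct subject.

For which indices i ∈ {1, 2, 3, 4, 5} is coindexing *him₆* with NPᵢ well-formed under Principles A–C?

*him* is a pronoun, so Principle B applies: it must be free in its binding domain.
Binding domain of *him₆*: the embedded TP, whose subject is Omar₂.
*Daniel₁* c-commands the pronoun but from outside its binding domain, and is not c-commanded by it → coindexation permitted.
*Omar₂* c-commands the pronoun within its binding domain → coindexation would violate Principle B.
*Emil₃*: the pronoun c-commands this R-expression → coindexation would violate Principle C on *Emil₃*.
*Mateo₄*: the pronoun c-commands this R-expression → coindexation would violate Principle C on *Mateo₄*.
*Anton₅*: the pronoun c-commands this R-expression → coindexation would violate Principle C on *Anton₅*.

{1}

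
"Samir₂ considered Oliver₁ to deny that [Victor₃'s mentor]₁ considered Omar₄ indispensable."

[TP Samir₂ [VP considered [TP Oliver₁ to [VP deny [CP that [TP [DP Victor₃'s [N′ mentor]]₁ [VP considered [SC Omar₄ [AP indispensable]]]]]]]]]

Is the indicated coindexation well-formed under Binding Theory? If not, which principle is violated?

The two coindexed NPs are *[Victor₃'s mentor]₁* and *Oliver₁*.
*[Victor₃'s mentor]₁* is an R-expression. Principle C requires it to be free everywhere.
*Oliver₁* c-commands it and carries the same index.
The R-expression is bound → Principle C violation.

Principle C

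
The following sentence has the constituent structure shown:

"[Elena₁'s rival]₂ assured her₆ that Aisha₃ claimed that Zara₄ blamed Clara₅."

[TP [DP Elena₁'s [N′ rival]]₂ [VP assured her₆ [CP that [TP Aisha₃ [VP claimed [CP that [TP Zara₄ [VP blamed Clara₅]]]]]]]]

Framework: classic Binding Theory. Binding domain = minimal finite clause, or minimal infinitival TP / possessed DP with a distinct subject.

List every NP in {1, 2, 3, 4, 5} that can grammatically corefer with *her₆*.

*her* is a pronoun, so Principle B applies: it must be free in its binding domain.
Binding domain of *her₆*: the matrix TP, whose subject is [Elena₁'s rival]₂.
*Elena₁* and the pronoun do not c-command one another → neither Principle B nor Principle C is at stake; coindexation permitted.
*[Elena₁'s rival]₂* c-commands the pronoun within its binding domain → coindexation would violate Principle B.
*Aisha₃*: the pronoun c-commands this R-expression → coindexation would violate Principle C on *Aisha₃*.
*Zara₄*: the pronoun c-commands this R-expression → coindexation would violate Principle C on *Zara₄*.
*Clara₅*: the pronoun c-commands this R-expression → coindexation would violate Principle C on *Clara₅*.

{1}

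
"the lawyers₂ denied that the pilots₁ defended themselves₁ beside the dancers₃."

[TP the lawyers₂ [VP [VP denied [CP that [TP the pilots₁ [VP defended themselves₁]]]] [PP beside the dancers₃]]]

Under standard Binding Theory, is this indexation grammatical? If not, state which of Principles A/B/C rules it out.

grammatical

The two coindexed NPs are *the pilots₁* and *themselves₁*.
*themselves₁* is an anaphor; its binding domain is the embedded TP, whose subject is the pilots₁. *the pilots₁* c-commands it within that domain and shares its index, so Principle A is satisfied.
*the pilots₁* is an R-expression; *themselves₁* does not c-command it, and no other NP shares its index, so Principle C is satisfied.
All principles are respected.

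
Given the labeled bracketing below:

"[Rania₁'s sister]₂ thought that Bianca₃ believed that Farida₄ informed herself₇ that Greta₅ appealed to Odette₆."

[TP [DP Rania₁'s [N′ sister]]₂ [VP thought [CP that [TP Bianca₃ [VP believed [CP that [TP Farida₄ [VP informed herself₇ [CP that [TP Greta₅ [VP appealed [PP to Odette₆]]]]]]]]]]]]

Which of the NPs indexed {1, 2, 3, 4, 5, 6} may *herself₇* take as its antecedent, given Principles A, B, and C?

*herself* is an anaphor, so Principle A applies: it must be bound in its binding domain.
Binding domain of *herself₇*: the embedded TP, whose subject is Farida₄.
*Rania₁* does not c-command the anaphor → cannot bind it.
*[Rania₁'s sister]₂* c-commands the anaphor but is outside its binding domain → cannot satisfy Principle A.
*Bianca₃* c-commands the anaphor but is outside its binding domain → cannot satisfy Principle A.
*Farida₄* c-commands the anaphor within its binding domain → licit binder.
*Greta₅* does not c-command the anaphor → cannot bind it.
*Odette₆* does not c-command the anaphor → cannot bind it.

{4}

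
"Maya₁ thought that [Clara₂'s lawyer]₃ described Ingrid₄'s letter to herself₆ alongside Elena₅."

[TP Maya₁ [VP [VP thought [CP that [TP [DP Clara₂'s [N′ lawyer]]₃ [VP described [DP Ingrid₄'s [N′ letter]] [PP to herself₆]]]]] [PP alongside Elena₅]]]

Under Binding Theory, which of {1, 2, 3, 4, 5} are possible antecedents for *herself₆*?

*herself* is an anaphor, so Principle A applies: it must be bound in its binding domain.
Binding domain of *herself₆*: the embedded TP, whose subject is [Clara₂'s lawyer]₃.
*Maya₁* c-commands the anaphor but is outside its binding domain → cannot satisfy Principle A.
*Clara₂* does not c-command the anaphor → cannot bind it.
*[Clara₂'s lawyer]₃* c-commands the anaphor within its binding domain → licit binder.
*Ingrid₄* does not c-command the anaphor → cannot bind it.
*Elena₅* does not c-command the anaphor → cannot bind it.

{3}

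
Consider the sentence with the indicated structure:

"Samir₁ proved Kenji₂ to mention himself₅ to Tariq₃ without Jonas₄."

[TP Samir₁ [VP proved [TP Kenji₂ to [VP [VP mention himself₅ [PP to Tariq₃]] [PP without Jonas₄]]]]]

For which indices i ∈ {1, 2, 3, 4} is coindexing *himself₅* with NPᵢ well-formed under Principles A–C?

{2}

*himself* is an anaphor, so Principle A applies: it must be bound in its binding domain.
Binding domain of *himself₅*: the embedded TP, whose subject is Kenji₂.
*Samir₁* c-commands the anaphor but is outside its binding domain → cannot satisfy Principle A.
*Kenji₂* c-commands the anaphor within its binding domain → licit binder.
*Tariq₃* does not c-command the anaphor → cannot bind it.
*Jonas₄* does not c-command the anaphor → cannot bind it.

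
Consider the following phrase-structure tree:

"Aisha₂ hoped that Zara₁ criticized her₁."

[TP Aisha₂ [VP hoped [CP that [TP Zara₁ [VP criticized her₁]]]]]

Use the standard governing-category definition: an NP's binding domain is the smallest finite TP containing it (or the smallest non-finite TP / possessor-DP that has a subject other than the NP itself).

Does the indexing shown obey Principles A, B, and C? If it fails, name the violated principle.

The two coindexed NPs are *Zara₁* and *her₁*.
*her₁* is a pronoun. Its binding domain is the embedded TP, whose subject is Zara₁.
*Zara₁* c-commands it within that domain and carries the same index.
The pronoun is locally bound → Principle B violation.

Principle B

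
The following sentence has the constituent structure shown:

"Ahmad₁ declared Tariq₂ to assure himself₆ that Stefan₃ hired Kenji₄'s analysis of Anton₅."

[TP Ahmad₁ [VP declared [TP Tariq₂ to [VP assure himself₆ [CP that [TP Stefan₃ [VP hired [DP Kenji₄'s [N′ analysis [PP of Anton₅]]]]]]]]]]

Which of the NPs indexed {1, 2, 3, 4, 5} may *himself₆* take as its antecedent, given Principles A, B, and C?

{2}

*himself* is an anaphor, so Principle A applies: it must be bound in its binding domain.
Binding domain of *himself₆*: the embedded TP, whose subject is Tariq₂.
*Ahmad₁* c-commands the anaphor but is outside its binding domain → cannot satisfy Principle A.
*Tariq₂* c-commands the anaphor within its binding domain → licit binder.
*Stefan₃* does not c-command the anaphor → cannot bind it.
*Kenji₄* does not c-command the anaphor → cannot bind it.
*Anton₅* does not c-command the anaphor → cannot bind it.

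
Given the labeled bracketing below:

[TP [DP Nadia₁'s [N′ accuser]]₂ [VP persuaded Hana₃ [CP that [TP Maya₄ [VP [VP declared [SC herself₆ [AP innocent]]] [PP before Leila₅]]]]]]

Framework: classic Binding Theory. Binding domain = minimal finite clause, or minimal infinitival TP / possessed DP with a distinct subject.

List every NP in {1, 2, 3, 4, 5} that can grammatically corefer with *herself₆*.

{4}

*herself* is an anaphor, so Principle A applies: it must be bound in its binding domain.
Binding domain of *herself₆*: the embedded TP, whose subject is Maya₄.
*Nadia₁* does not c-command the anaphor → cannot bind it.
*[Nadia₁'s accuser]₂* c-commands the anaphor but is outside its binding domain → cannot satisfy Principle A.
*Hana₃* c-commands the anaphor but is outside its binding domain → cannot satisfy Principle A.
*Maya₄* c-commands the anaphor within its binding domain → licit binder.
*Leila₅* does not c-command the anaphor → cannot bind it.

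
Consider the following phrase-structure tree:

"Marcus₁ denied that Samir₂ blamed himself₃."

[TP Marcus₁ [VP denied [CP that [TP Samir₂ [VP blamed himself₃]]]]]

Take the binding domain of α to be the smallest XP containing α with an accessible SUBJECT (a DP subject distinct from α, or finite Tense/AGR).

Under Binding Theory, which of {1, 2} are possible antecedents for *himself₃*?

*himself* is an anaphor, so Principle A applies: it must be bound in its binding domain.
Binding domain of *himself₃*: the embedded TP, whose subject is Samir₂.
*Marcus₁* c-commands the anaphor but is outside its binding domain → cannot satisfy Principle A.
*Samir₂* c-commands the anaphor within its binding domain → licit binder.

{2}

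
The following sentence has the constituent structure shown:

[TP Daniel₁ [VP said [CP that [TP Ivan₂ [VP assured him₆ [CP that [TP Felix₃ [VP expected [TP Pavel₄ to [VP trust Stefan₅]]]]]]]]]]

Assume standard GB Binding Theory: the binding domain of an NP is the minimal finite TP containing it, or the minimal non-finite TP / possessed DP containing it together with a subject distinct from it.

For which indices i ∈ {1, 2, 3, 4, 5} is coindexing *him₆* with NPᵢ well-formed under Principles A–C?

*him* is a pronoun, so Principle B applies: it must be free in its binding domain.
Binding domain of *him₆*: the embedded TP, whose subject is Ivan₂.
*Daniel₁* c-commands the pronoun but from outside its binding domain, and is not c-commanded by it → coindexation permitted.
*Ivan₂* c-commands the pronoun within its binding domain → coindexation would violate Principle B.
*Felix₃*: the pronoun c-commands this R-expression → coindexation would violate Principle C on *Felix₃*.
*Pavel₄*: the pronoun c-commands this R-expression → coindexation would violate Principle C on *Pavel₄*.
*Stefan₅*: the pronoun c-commands this R-expression → coindexation would violate Principle C on *Stefan₅*.

{1}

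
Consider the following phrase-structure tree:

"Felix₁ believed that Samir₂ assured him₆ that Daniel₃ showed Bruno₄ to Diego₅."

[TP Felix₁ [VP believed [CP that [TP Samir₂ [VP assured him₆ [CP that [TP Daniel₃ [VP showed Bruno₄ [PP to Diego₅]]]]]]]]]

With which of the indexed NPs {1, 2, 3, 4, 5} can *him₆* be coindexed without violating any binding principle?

*him* is a pronoun, so Principle B applies: it must be free in its binding domain.
Binding domain of *him₆*: the embedded TP, whose subject is Samir₂.
*Felix₁* c-commands the pronoun but from outside its binding domain, and is not c-commanded by it → coindexation permitted.
*Samir₂* c-commands the pronoun within its binding domain → coindexation would violate Principle B.
*Daniel₃*: the pronoun c-commands this R-expression → coindexation would violate Principle C on *Daniel₃*.
*Bruno₄*: the pronoun c-commands this R-expression → coindexation would violate Principle C on *Bruno₄*.
*Diego₅*: the pronoun c-commands this R-expression → coindexation would violate Principle C on *Diego₅*.

{1}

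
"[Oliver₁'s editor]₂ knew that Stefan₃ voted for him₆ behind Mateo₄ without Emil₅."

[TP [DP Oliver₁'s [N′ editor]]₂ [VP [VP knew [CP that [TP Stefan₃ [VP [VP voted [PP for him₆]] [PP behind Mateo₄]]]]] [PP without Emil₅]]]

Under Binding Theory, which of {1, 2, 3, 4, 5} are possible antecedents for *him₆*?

{1, 2, 4, 5}

*him* is a pronoun, so Principle B applies: it must be free in its binding domain.
Binding domain of *him₆*: the embedded TP, whose subject is Stefan₃.
*Oliver₁* and the pronoun do not c-command one another → neither Principle B nor Principle C is at stake; coindexation permitted.
*[Oliver₁'s editor]₂* c-commands the pronoun but from outside its binding domain, and is not c-commanded by it → coindexation permitted.
*Stefan₃* c-commands the pronoun within its binding domain → coindexation would violate Principle B.
*Mateo₄* and the pronoun do not c-command one another → neither Principle B nor Principle C is at stake; coindexation permitted.
*Emil₅* and the pronoun do not c-command one another → neither Principle B nor Principle C is at stake; coindexation permitted.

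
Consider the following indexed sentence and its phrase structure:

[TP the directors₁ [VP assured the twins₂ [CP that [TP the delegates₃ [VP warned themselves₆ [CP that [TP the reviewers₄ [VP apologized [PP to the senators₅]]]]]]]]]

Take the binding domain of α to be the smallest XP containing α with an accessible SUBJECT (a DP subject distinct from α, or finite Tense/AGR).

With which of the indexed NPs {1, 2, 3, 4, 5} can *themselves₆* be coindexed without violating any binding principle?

{3}

*themselves* is an anaphor, so Principle A applies: it must be bound in its binding domain.
Binding domain of *themselves₆*: the embedded TP, whose subject is the delegates₃.
*the directors₁* c-commands the anaphor but is outside its binding domain → cannot satisfy Principle A.
*the twins₂* c-commands the anaphor but is outside its binding domain → cannot satisfy Principle A.
*the delegates₃* c-commands the anaphor within its binding domain → licit binder.
*the reviewers₄* does not c-command the anaphor → cannot bind it.
*the senators₅* does not c-command the anaphor → cannot bind it.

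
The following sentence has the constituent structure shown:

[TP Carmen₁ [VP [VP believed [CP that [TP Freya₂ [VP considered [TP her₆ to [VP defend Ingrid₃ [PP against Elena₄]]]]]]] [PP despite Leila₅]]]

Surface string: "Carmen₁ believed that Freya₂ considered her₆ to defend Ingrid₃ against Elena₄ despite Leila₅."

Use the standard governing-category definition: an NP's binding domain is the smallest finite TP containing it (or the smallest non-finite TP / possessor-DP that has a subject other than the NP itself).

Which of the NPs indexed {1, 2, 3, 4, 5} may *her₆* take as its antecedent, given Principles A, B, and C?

*her* is a pronoun, so Principle B applies: it must be free in its binding domain.
Binding domain of *her₆*: the embedded TP, whose subject is Freya₂.
*Carmen₁* c-commands the pronoun but from outside its binding domain, and is not c-commanded by it → coindexation permitted.
*Freya₂* c-commands the pronoun within its binding domain → coindexation would violate Principle B.
*Ingrid₃*: the pronoun c-commands this R-expression → coindexation would violate Principle C on *Ingrid₃*.
*Elena₄*: the pronoun c-commands this R-expression → coindexation would violate Principle C on *Elena₄*.
*Leila₅* and the pronoun do not c-command one another → neither Principle B nor Principle C is at stake; coindexation permitted.

{1, 5}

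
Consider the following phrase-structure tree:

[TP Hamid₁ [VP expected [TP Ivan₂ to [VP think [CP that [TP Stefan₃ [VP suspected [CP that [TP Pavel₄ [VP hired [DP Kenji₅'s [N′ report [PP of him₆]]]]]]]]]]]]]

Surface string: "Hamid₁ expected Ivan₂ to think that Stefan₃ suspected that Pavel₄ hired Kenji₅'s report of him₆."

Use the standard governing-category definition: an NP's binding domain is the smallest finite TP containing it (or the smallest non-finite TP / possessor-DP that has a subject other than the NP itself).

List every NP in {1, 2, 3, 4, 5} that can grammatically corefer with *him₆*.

*him* is a pronoun, so Principle B applies: it must be free in its binding domain.
Binding domain of *him₆*: the possessed DP, whose subject is Kenji₅.
*Hamid₁* c-commands the pronoun but from outside its binding domain, and is not c-commanded by it → coindexation permitted.
*Ivan₂* c-commands the pronoun but from outside its binding domain, and is not c-commanded by it → coindexation permitted.
*Stefan₃* c-commands the pronoun but from outside its binding domain, and is not c-commanded by it → coindexation permitted.
*Pavel₄* c-commands the pronoun but from outside its binding domain, and is not c-commanded by it → coindexation permitted.
*Kenji₅* c-commands the pronoun within its binding domain → coindexation would violate Principle B.

{1, 2, 3, 4}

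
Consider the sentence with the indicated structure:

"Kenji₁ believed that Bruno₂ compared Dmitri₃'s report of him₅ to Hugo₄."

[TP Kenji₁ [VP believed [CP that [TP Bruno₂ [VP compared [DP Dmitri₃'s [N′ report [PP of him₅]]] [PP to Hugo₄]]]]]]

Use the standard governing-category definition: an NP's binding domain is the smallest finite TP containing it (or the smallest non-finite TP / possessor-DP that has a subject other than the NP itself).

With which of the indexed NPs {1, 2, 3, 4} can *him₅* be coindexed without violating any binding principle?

{1, 2, 4}

*him* is a pronoun, so Principle B applies: it must be free in its binding domain.
Binding domain of *him₅*: the possessed DP, whose subject is Dmitri₃.
*Kenji₁* c-commands the pronoun but from outside its binding domain, and is not c-commanded by it → coindexation permitted.
*Bruno₂* c-commands the pronoun but from outside its binding domain, and is not c-commanded by it → coindexation permitted.
*Dmitri₃* c-commands the pronoun within its binding domain → coindexation would violate Principle B.
*Hugo₄* and the pronoun do not c-command one another → neither Principle B nor Principle C is at stake; coindexation permitted.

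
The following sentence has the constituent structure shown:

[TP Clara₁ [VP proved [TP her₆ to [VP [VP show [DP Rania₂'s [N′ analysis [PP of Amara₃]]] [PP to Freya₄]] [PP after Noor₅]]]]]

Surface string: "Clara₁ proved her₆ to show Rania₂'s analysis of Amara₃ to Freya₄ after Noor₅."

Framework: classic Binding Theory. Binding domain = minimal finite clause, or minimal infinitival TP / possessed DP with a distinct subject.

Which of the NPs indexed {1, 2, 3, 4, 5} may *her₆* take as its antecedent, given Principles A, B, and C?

none

*her* is a pronoun, so Principle B applies: it must be free in its binding domain.
Binding domain of *her₆*: the matrix TP, whose subject is Clara₁.
*Clara₁* c-commands the pronoun within its binding domain → coindexation would violate Principle B.
*Rania₂*: the pronoun c-commands this R-expression → coindexation would violate Principle C on *Rania₂*.
*Amara₃*: the pronoun c-commands this R-expression → coindexation would violate Principle C on *Amara₃*.
*Freya₄*: the pronoun c-commands this R-expression → coindexation would violate Principle C on *Freya₄*.
*Noor₅*: the pronoun c-commands this R-expression → coindexation would violate Principle C on *Noor₅*.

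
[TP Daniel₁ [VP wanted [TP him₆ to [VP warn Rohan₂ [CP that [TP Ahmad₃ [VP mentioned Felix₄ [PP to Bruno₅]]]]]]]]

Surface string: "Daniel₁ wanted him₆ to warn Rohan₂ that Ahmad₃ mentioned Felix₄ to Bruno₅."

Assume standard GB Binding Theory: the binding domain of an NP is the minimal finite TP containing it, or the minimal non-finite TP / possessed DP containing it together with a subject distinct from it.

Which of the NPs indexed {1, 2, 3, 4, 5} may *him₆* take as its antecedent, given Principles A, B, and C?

*him* is a pronoun, so Principle B applies: it must be free in its binding domain.
Binding domain of *him₆*: the matrix TP, whose subject is Daniel₁.
*Daniel₁* c-commands the pronoun within its binding domain → coindexation would violate Principle B.
*Rohan₂*: the pronoun c-commands this R-expression → coindexation would violate Principle C on *Rohan₂*.
*Ahmad₃*: the pronoun c-commands this R-expression → coindexation would violate Principle C on *Ahmad₃*.
*Felix₄*: the pronoun c-commands this R-expression → coindexation would violate Principle C on *Felix₄*.
*Bruno₅*: the pronoun c-commands this R-expression → coindexation would violate Principle C on *Bruno₅*.

none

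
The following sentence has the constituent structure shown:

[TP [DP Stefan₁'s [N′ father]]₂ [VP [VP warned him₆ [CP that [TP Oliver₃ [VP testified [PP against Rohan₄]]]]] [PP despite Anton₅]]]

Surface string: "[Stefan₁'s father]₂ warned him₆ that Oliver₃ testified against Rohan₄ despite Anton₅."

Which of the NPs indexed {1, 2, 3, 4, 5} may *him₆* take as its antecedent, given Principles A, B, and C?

*him* is a pronoun, so Principle B applies: it must be free in its binding domain.
Binding domain of *him₆*: the matrix TP, whose subject is [Stefan₁'s father]₂.
*Stefan₁* and the pronoun do not c-command one another → neither Principle B nor Principle C is at stake; coindexation permitted.
*[Stefan₁'s father]₂* c-commands the pronoun within its binding domain → coindexation would violate Principle B.
*Oliver₃*: the pronoun c-commands this R-expression → coindexation would violate Principle C on *Oliver₃*.
*Rohan₄*: the pronoun c-commands this R-expression → coindexation would violate Principle C on *Rohan₄*.
*Anton₅* and the pronoun do not c-command one another → neither Principle B nor Principle C is at stake; coindexation permitted.

{1, 5}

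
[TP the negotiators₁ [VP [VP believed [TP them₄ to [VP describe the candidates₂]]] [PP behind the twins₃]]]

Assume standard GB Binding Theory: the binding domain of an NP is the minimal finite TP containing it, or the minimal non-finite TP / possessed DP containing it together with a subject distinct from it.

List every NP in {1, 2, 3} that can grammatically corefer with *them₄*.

{3}

*them* is a pronoun, so Principle B applies: it must be free in its binding domain.
Binding domain of *them₄*: the matrix TP, whose subject is the negotiators₁.
*the negotiators₁* c-commands the pronoun within its binding domain → coindexation would violate Principle B.
*the candidates₂*: the pronoun c-commands this R-expression → coindexation would violate Principle C on *the candidates₂*.
*the twins₃* and the pronoun do not c-command one another → neither Principle B nor Principle C is at stake; coindexation permitted.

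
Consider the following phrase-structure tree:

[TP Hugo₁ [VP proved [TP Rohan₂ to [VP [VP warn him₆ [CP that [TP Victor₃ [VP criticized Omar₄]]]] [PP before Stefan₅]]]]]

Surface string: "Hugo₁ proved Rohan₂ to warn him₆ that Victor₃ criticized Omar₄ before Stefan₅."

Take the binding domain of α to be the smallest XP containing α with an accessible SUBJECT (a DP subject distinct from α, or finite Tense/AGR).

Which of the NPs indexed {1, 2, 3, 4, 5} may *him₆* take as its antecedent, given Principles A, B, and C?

{1, 5}

*him* is a pronoun, so Principle B applies: it must be free in its binding domain.
Binding domain of *him₆*: the embedded TP, whose subject is Rohan₂.
*Hugo₁* c-commands the pronoun but from outside its binding domain, and is not c-commanded by it → coindexation permitted.
*Rohan₂* c-commands the pronoun within its binding domain → coindexation would violate Principle B.
*Victor₃*: the pronoun c-commands this R-expression → coindexation would violate Principle C on *Victor₃*.
*Omar₄*: the pronoun c-commands this R-expression → coindexation would violate Principle C on *Omar₄*.
*Stefan₅* and the pronoun do not c-command one another → neither Principle B nor Principle C is at stake; coindexation permitted.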